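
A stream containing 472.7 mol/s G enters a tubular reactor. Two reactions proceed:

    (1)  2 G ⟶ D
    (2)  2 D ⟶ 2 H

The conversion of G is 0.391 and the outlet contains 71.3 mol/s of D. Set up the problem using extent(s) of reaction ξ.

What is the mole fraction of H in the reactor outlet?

Conversion of G: G consumed = 2ξ₁ = 0.391 × 472.7 → ξ₁ = 92.41 mol/s.
D balance: n_D = 0 + 1ξ₁ − 2ξ₂ = 71.3 → ξ₂ = (1·92.41 − 71.3)/2 = 10.56 mol/s.
Outlet amounts (n = n₀ + Σ ν·ξ):
  G: 472.7 − 2(92.41) = 287.9
  D: 0 + 1(92.41) − 2(10.56) = 71.3
  H: 0 + 2(10.56) = 21.11
Total out = 380.3 mol/s; y_H = 21.11 / 380.3 = 0.05552.

0.0555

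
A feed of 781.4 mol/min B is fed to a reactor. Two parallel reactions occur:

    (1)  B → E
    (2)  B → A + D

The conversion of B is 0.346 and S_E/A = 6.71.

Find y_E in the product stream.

0.288

Conversion of B: B consumed = 0.346 × 781.4 = 270.4 mol/min = 1ξ₁ + 1ξ₂.
Selectivity: 1ξ₁ / (1ξ₂) = 6.71 → ξ₁ = 6.71 ξ₂.
Substitute: (1·6.71 + 1) ξ₂ = 270.4 → ξ₂ = 35.07 mol/min, ξ₁ = 235.3 mol/min.
Outlet amounts (n = n₀ + Σ ν·ξ):
  B: 781.4 − 1(235.3) − 1(35.07) = 511
  E: 0 + 1(235.3) = 235.3
  A: 0 + 1(35.07) = 35.07
  D: 0 + 1(35.07) = 35.07
Total out = 816.5 mol/min; y_E = 235.3 / 816.5 = 0.2882.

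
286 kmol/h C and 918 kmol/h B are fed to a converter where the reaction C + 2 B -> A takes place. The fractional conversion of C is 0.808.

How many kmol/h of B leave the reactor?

456 kmol/h

C reacted = 0.808 × 286 = 231.1 kmol/h; ν_C = −1, so ξ = 231.1/1 = 231.1 kmol/h.
Outlet amounts (n = n₀ + ν ξ):
  C: 286 − 1(231.1) = 54.91
  B: 918 − 2(231.1) = 455.8
  A: 0 + 1(231.1) = 231.1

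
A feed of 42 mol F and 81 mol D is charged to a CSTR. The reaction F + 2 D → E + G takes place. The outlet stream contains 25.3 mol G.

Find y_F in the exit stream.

For G: n = n₀ + 1ξ → 25.3 = 0 + 1ξ, giving ξ = 25.3 mol.
Outlet amounts (n = n₀ + ν ξ):
  F: 42 − 1(25.3) = 16.7
  D: 81 − 2(25.3) = 30.4
  E: 0 + 1(25.3) = 25.3
  G: 0 + 1(25.3) = 25.3
Total out = 97.7 mol; y_F = 16.7 / 97.7 = 0.1709.

0.171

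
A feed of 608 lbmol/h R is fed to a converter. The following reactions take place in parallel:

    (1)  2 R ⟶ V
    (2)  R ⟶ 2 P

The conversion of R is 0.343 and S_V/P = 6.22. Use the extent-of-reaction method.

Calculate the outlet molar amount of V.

Conversion of R: R consumed = 0.343 × 608 = 208.5 lbmol/h = 2ξ₁ + 1ξ₂.
Selectivity: 1ξ₁ / (2ξ₂) = 6.22 → ξ₁ = 12.44 ξ₂.
Substitute: (2·12.44 + 1) ξ₂ = 208.5 → ξ₂ = 8.058 lbmol/h, ξ₁ = 100.2 lbmol/h.
Outlet amounts (n = n₀ + Σ ν·ξ):
  R: 608 − 2(100.2) − 1(8.058) = 399.5
  V: 0 + 1(100.2) = 100.2
  P: 0 + 2(8.058) = 16.12

100 lbmol/h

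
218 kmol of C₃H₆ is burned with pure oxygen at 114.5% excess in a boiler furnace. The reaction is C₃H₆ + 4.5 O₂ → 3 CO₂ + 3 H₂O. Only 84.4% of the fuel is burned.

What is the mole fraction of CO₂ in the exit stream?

Stoichiometric O₂ = 4.5 × 218 = 981 kmol; O₂ fed = 981 × 2.145 = 2104 kmol.
Fuel reacted = 0.844 × 218 → ξ = 184 kmol.
Outlet (n = n₀ + ν ξ):
  C₃H₆: 218 − 1(184) = 34.01
  O₂: 2104 − 4.5(184) = 1276
  CO₂: 0 + 3(184) = 552
  H₂O: 0 + 3(184) = 552
Total out = 2414 kmol; y_CO₂ = 552 / 2414 = 0.2286.

0.229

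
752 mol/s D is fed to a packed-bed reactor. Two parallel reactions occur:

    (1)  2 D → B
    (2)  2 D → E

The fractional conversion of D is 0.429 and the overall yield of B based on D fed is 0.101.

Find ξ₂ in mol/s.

Yield of B: 1ξ₁ / 752 = 0.101 → ξ₁ = 75.95 mol/s.
Conversion of D: 2ξ₁ + 2ξ₂ = 0.429 × 752 = 322.6 → ξ₂ = 85.35 mol/s.
Outlet amounts (n = n₀ + Σ ν·ξ):
  D: 752 − 2(75.95) − 2(85.35) = 429.4
  B: 0 + 1(75.95) = 75.95
  E: 0 + 1(85.35) = 85.35

ξ₂ = 85.4 mol/s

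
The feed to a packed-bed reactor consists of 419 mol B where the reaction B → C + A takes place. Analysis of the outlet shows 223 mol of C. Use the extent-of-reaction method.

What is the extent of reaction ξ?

For C: n = n₀ + 1ξ → 223 = 0 + 1ξ, giving ξ = 223 mol.
Outlet amounts (n = n₀ + ν ξ):
  B: 419 − 1(223) = 196
  C: 0 + 1(223) = 223
  A: 0 + 1(223) = 223

ξ = 223 mol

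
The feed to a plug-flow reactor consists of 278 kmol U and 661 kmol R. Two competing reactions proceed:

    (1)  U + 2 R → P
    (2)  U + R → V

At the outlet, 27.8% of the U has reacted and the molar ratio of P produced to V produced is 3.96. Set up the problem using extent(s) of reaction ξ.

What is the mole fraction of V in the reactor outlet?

0.0195

Conversion of U: U consumed = 0.278 × 278 = 77.28 kmol = 1ξ₁ + 1ξ₂.
Selectivity: 1ξ₁ / (1ξ₂) = 3.96 → ξ₁ = 3.96 ξ₂.
Substitute: (1·3.96 + 1) ξ₂ = 77.28 → ξ₂ = 15.58 kmol, ξ₁ = 61.7 kmol.
Outlet amounts (n = n₀ + Σ ν·ξ):
  U: 278 − 1(61.7) − 1(15.58) = 200.7
  R: 661 − 2(61.7) − 1(15.58) = 522
  P: 0 + 1(61.7) = 61.7
  V: 0 + 1(15.58) = 15.58
Total out = 800 kmol; y_V = 15.58 / 800 = 0.01948.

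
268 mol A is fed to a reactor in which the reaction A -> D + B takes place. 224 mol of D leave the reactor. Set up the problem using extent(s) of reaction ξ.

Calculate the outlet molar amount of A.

44 mol

For D: n = n₀ + 1ξ → 224 = 0 + 1ξ, giving ξ = 224 mol.
Outlet amounts (n = n₀ + ν ξ):
  A: 268 − 1(224) = 44
  D: 0 + 1(224) = 224
  B: 0 + 1(224) = 224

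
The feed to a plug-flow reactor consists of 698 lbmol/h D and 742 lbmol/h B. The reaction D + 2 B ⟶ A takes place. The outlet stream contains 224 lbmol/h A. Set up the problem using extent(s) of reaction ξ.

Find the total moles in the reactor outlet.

For A: n = n₀ + 1ξ → 224 = 0 + 1ξ, giving ξ = 224 lbmol/h.
Outlet amounts (n = n₀ + ν ξ):
  D: 698 − 1(224) = 474
  B: 742 − 2(224) = 294
  A: 0 + 1(224) = 224
Total out = 474 + 294 + 224 = 992 lbmol/h.

992 lbmol/h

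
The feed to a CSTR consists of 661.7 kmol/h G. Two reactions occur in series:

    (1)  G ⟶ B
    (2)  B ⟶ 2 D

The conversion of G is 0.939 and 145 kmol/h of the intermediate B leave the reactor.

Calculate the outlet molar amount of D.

953 kmol/h

Conversion of G: G consumed = 1ξ₁ = 0.939 × 661.7 → ξ₁ = 621.3 kmol/h.
B balance: n_B = 0 + 1ξ₁ − 1ξ₂ = 145 → ξ₂ = (1·621.3 − 145)/1 = 476.3 kmol/h.
Outlet amounts (n = n₀ + Σ ν·ξ):
  G: 661.7 − 1(621.3) = 40.36
  B: 0 + 1(621.3) − 1(476.3) = 145
  D: 0 + 2(476.3) = 952.7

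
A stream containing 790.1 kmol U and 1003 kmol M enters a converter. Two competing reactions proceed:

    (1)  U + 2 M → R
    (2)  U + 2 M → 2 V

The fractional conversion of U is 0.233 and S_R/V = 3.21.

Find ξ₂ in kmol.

ξ₂ = 24.8 kmol

Conversion of U: U consumed = 0.233 × 790.1 = 184.1 kmol = 1ξ₁ + 1ξ₂.
Selectivity: 1ξ₁ / (2ξ₂) = 3.21 → ξ₁ = 6.42 ξ₂.
Substitute: (1·6.42 + 1) ξ₂ = 184.1 → ξ₂ = 24.81 kmol, ξ₁ = 159.3 kmol.
Outlet amounts (n = n₀ + Σ ν·ξ):
  U: 790.1 − 1(159.3) − 1(24.81) = 606
  M: 1003 − 2(159.3) − 2(24.81) = 634.8
  R: 0 + 1(159.3) = 159.3
  V: 0 + 2(24.81) = 49.62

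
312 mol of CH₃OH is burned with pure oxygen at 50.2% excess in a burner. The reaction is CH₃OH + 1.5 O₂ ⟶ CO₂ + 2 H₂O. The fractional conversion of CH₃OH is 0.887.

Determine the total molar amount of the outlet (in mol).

1150 mol

Stoichiometric O₂ = 1.5 × 312 = 468 mol; O₂ fed = 468 × 1.502 = 702.9 mol.
Fuel reacted = 0.887 × 312 → ξ = 276.7 mol.
Outlet (n = n₀ + ν ξ):
  CH₃OH: 312 − 1(276.7) = 35.26
  O₂: 702.9 − 1.5(276.7) = 287.8
  CO₂: 0 + 1(276.7) = 276.7
  H₂O: 0 + 2(276.7) = 553.5
Total out = 35.26 + 287.8 + 276.7 + 553.5 = 1153 mol.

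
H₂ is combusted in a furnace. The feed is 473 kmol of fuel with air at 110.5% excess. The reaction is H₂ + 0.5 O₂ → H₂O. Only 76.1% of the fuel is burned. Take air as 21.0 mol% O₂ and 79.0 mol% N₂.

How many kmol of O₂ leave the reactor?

Stoichiometric O₂ = 0.5 × 473 = 236.5 kmol; O₂ fed = 236.5 × 2.105 = 497.8 kmol.
N₂ fed = 497.8 × 79/21 = 1873 kmol.
Fuel reacted = 0.761 × 473 → ξ = 360 kmol.
Outlet (n = n₀ + ν ξ):
  H₂: 473 − 1(360) = 113
  O₂: 497.8 − 0.5(360) = 317.9
  N₂: 1873 (inert)
  H₂O: 0 + 1(360) = 360

318 kmol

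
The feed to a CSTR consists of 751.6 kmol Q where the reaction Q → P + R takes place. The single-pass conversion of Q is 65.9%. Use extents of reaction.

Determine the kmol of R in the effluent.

Q reacted = 0.659 × 751.6 = 495.3 kmol; ν_Q = −1, so ξ = 495.3/1 = 495.3 kmol.
Outlet amounts (n = n₀ + ν ξ):
  Q: 751.6 − 1(495.3) = 256.3
  P: 0 + 1(495.3) = 495.3
  R: 0 + 1(495.3) = 495.3

495 kmol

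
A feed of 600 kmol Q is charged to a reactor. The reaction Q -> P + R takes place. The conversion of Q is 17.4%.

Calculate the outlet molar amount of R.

Q reacted = 0.174 × 600 = 104.4 kmol; ν_Q = −1, so ξ = 104.4/1 = 104.4 kmol.
Outlet amounts (n = n₀ + ν ξ):
  Q: 600 − 1(104.4) = 495.6
  P: 0 + 1(104.4) = 104.4
  R: 0 + 1(104.4) = 104.4

104 kmol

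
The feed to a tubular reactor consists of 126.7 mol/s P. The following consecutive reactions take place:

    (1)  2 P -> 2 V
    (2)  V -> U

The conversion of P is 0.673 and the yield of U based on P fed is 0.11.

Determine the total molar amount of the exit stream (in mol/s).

127 mol/s

Conversion of P: P consumed = 2ξ₁ = 0.673 × 126.7 → ξ₁ = 42.63 mol/s.
Yield of U: 1ξ₂ / 126.7 = 0.11 → ξ₂ = 13.94 mol/s.
Outlet amounts (n = n₀ + Σ ν·ξ):
  P: 126.7 − 2(42.63) = 41.43
  V: 0 + 2(42.63) − 1(13.94) = 71.33
  U: 0 + 1(13.94) = 13.94
Total out = 41.43 + 71.33 + 13.94 = 126.7 mol/s.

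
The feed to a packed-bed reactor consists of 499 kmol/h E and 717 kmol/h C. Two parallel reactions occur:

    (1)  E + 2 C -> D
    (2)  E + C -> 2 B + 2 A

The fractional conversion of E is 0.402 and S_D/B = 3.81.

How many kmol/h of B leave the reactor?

46.5 kmol/h

Conversion of E: E consumed = 0.402 × 499 = 200.6 kmol/h = 1ξ₁ + 1ξ₂.
Selectivity: 1ξ₁ / (2ξ₂) = 3.81 → ξ₁ = 7.62 ξ₂.
Substitute: (1·7.62 + 1) ξ₂ = 200.6 → ξ₂ = 23.27 kmol/h, ξ₁ = 177.3 kmol/h.
Outlet amounts (n = n₀ + Σ ν·ξ):
  E: 499 − 1(177.3) − 1(23.27) = 298.4
  C: 717 − 2(177.3) − 1(23.27) = 339.1
  D: 0 + 1(177.3) = 177.3
  B: 0 + 2(23.27) = 46.54
  A: 0 + 2(23.27) = 46.54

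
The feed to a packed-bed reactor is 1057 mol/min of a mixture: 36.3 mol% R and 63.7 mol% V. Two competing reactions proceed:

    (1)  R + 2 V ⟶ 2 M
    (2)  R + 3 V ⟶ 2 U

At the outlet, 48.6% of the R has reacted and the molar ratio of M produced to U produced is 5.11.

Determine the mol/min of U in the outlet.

61 mol/min

Conversion of R: R consumed = 0.486 × 383.7 = 186.5 mol/min = 1ξ₁ + 1ξ₂.
Selectivity: 2ξ₁ / (2ξ₂) = 5.11 → ξ₁ = 5.11 ξ₂.
Substitute: (1·5.11 + 1) ξ₂ = 186.5 → ξ₂ = 30.52 mol/min, ξ₁ = 156 mol/min.
Outlet amounts (n = n₀ + Σ ν·ξ):
  R: 383.7 − 1(156) − 1(30.52) = 197.2
  V: 673.3 − 2(156) − 3(30.52) = 269.8
  M: 0 + 2(156) = 311.9
  U: 0 + 2(30.52) = 61.04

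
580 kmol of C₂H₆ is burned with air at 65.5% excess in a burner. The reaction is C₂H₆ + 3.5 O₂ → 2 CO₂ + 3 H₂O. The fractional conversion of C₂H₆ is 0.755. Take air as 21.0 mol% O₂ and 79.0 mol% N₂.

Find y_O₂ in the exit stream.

Stoichiometric O₂ = 3.5 × 580 = 2030 kmol; O₂ fed = 2030 × 1.655 = 3360 kmol.
N₂ fed = 3360 × 79/21 = 12640 kmol.
Fuel reacted = 0.755 × 580 → ξ = 437.9 kmol.
Outlet (n = n₀ + ν ξ):
  C₂H₆: 580 − 1(437.9) = 142.1
  O₂: 3360 − 3.5(437.9) = 1827
  N₂: 12640 (inert)
  CO₂: 0 + 2(437.9) = 875.8
  H₂O: 0 + 3(437.9) = 1314
Total out = 16800 kmol; y_O₂ = 1827 / 16800 = 0.1088.

0.109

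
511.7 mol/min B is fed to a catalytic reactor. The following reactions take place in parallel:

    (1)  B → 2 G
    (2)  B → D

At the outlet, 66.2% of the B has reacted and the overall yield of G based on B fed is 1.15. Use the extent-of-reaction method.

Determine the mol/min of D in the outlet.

44.5 mol/min

Yield of G: 2ξ₁ / 511.7 = 1.15 → ξ₁ = 294.2 mol/min.
Conversion of B: 1ξ₁ + 1ξ₂ = 0.662 × 511.7 = 338.7 → ξ₂ = 44.52 mol/min.
Outlet amounts (n = n₀ + Σ ν·ξ):
  B: 511.7 − 1(294.2) − 1(44.52) = 173
  G: 0 + 2(294.2) = 588.5
  D: 0 + 1(44.52) = 44.52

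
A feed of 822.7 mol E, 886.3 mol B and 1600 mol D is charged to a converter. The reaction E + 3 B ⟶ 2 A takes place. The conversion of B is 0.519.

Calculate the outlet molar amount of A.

307 mol

B reacted = 0.519 × 886.3 = 460 mol; ν_B = −3, so ξ = 460/3 = 153.3 mol.
Outlet amounts (n = n₀ + ν ξ):
  E: 822.7 − 1(153.3) = 669.4
  B: 886.3 − 3(153.3) = 426.3
  A: 0 + 2(153.3) = 306.7
  D: 1600 (inert)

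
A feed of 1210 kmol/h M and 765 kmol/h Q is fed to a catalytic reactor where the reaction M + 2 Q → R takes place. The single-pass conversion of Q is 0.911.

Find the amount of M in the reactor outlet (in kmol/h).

Q reacted = 0.911 × 765 = 696.9 kmol/h; ν_Q = −2, so ξ = 696.9/2 = 348.5 kmol/h.
Outlet amounts (n = n₀ + ν ξ):
  M: 1210 − 1(348.5) = 861.5
  Q: 765 − 2(348.5) = 68.08
  R: 0 + 1(348.5) = 348.5

862 kmol/h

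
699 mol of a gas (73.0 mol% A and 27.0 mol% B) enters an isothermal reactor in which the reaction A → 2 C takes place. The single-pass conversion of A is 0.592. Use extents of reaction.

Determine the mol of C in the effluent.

604 mol

A reacted = 0.592 × 510.3 = 302.1 mol; ν_A = −1, so ξ = 302.1/1 = 302.1 mol.
Outlet amounts (n = n₀ + ν ξ):
  A: 510.3 − 1(302.1) = 208.2
  C: 0 + 2(302.1) = 604.2
  B: 188.7 (inert)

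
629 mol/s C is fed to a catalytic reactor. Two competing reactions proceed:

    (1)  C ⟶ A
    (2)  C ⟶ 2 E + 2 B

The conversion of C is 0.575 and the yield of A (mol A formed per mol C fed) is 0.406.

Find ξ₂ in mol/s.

ξ₂ = 106 mol/s

Yield of A: 1ξ₁ / 629 = 0.406 → ξ₁ = 255.4 mol/s.
Conversion of C: 1ξ₁ + 1ξ₂ = 0.575 × 629 = 361.7 → ξ₂ = 106.3 mol/s.
Outlet amounts (n = n₀ + Σ ν·ξ):
  C: 629 − 1(255.4) − 1(106.3) = 267.3
  A: 0 + 1(255.4) = 255.4
  E: 0 + 2(106.3) = 212.6
  B: 0 + 2(106.3) = 212.6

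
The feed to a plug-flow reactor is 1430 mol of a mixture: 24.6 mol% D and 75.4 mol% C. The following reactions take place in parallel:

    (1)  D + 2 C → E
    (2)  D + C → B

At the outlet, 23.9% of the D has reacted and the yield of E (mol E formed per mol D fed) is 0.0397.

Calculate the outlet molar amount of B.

Yield of E: 1ξ₁ / 351.8 = 0.0397 → ξ₁ = 13.97 mol.
Conversion of D: 1ξ₁ + 1ξ₂ = 0.239 × 351.8 = 84.08 → ξ₂ = 70.11 mol.
Outlet amounts (n = n₀ + Σ ν·ξ):
  D: 351.8 − 1(13.97) − 1(70.11) = 267.7
  C: 1078 − 2(13.97) − 1(70.11) = 980.2
  E: 0 + 1(13.97) = 13.97
  B: 0 + 1(70.11) = 70.11

70.1 mol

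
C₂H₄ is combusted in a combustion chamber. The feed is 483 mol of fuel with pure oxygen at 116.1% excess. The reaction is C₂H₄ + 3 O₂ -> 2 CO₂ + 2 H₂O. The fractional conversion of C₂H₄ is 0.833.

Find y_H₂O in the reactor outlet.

0.223

Stoichiometric O₂ = 3 × 483 = 1449 mol; O₂ fed = 1449 × 2.161 = 3131 mol.
Fuel reacted = 0.833 × 483 → ξ = 402.3 mol.
Outlet (n = n₀ + ν ξ):
  C₂H₄: 483 − 1(402.3) = 80.66
  O₂: 3131 − 3(402.3) = 1924
  CO₂: 0 + 2(402.3) = 804.7
  H₂O: 0 + 2(402.3) = 804.7
Total out = 3614 mol; y_H₂O = 804.7 / 3614 = 0.2226.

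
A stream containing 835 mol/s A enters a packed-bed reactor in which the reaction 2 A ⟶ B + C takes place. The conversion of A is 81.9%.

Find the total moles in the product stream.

835 mol/s

A reacted = 0.819 × 835 = 683.9 mol/s; ν_A = −2, so ξ = 683.9/2 = 341.9 mol/s.
Outlet amounts (n = n₀ + ν ξ):
  A: 835 − 2(341.9) = 151.1
  B: 0 + 1(341.9) = 341.9
  C: 0 + 1(341.9) = 341.9
Total out = 151.1 + 341.9 + 341.9 = 835 mol/s.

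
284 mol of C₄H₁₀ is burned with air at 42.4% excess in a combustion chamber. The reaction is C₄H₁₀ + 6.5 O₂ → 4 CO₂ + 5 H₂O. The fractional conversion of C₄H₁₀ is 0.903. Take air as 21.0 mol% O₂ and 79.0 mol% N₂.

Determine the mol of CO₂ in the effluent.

Stoichiometric O₂ = 6.5 × 284 = 1846 mol; O₂ fed = 1846 × 1.424 = 2629 mol.
N₂ fed = 2629 × 79/21 = 9889 mol.
Fuel reacted = 0.903 × 284 → ξ = 256.5 mol.
Outlet (n = n₀ + ν ξ):
  C₄H₁₀: 284 − 1(256.5) = 27.55
  O₂: 2629 − 6.5(256.5) = 961.8
  N₂: 9889 (inert)
  CO₂: 0 + 4(256.5) = 1026
  H₂O: 0 + 5(256.5) = 1282

1030 mol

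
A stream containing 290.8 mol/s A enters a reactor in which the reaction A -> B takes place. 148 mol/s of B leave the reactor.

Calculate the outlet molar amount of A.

143 mol/s

For B: n = n₀ + 1ξ → 148 = 0 + 1ξ, giving ξ = 148 mol/s.
Outlet amounts (n = n₀ + ν ξ):
  A: 290.8 − 1(148) = 142.8
  B: 0 + 1(148) = 148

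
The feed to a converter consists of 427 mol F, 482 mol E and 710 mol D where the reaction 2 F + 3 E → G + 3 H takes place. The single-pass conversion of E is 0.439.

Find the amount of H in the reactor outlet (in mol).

212 mol

E reacted = 0.439 × 482 = 211.6 mol; ν_E = −3, so ξ = 211.6/3 = 70.53 mol.
Outlet amounts (n = n₀ + ν ξ):
  F: 427 − 2(70.53) = 285.9
  E: 482 − 3(70.53) = 270.4
  G: 0 + 1(70.53) = 70.53
  H: 0 + 3(70.53) = 211.6
  D: 710 (inert)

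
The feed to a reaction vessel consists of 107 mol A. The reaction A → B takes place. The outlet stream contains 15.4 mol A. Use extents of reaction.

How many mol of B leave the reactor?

For A: n = n₀ − 1ξ → 15.4 = 107 − 1ξ, giving ξ = 91.6 mol.
Outlet amounts (n = n₀ + ν ξ):
  A: 107 − 1(91.6) = 15.4
  B: 0 + 1(91.6) = 91.6

91.6 mol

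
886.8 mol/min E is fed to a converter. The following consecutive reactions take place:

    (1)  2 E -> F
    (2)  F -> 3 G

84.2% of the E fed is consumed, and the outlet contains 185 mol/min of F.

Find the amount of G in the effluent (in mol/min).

565 mol/min

Conversion of E: E consumed = 2ξ₁ = 0.842 × 886.8 → ξ₁ = 373.3 mol/min.
F balance: n_F = 0 + 1ξ₁ − 1ξ₂ = 185 → ξ₂ = (1·373.3 − 185)/1 = 188.3 mol/min.
Outlet amounts (n = n₀ + Σ ν·ξ):
  E: 886.8 − 2(373.3) = 140.1
  F: 0 + 1(373.3) − 1(188.3) = 185
  G: 0 + 3(188.3) = 565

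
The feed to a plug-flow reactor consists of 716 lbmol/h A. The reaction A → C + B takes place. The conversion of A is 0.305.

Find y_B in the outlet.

A reacted = 0.305 × 716 = 218.4 lbmol/h; ν_A = −1, so ξ = 218.4/1 = 218.4 lbmol/h.
Outlet amounts (n = n₀ + ν ξ):
  A: 716 − 1(218.4) = 497.6
  C: 0 + 1(218.4) = 218.4
  B: 0 + 1(218.4) = 218.4
Total out = 934.4 lbmol/h; y_B = 218.4 / 934.4 = 0.2337.

0.234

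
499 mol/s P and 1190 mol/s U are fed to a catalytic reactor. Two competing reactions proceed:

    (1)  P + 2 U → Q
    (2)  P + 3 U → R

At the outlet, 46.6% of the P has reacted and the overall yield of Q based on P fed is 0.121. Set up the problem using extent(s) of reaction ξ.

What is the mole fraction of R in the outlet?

Yield of Q: 1ξ₁ / 499 = 0.121 → ξ₁ = 60.38 mol/s.
Conversion of P: 1ξ₁ + 1ξ₂ = 0.466 × 499 = 232.5 → ξ₂ = 172.2 mol/s.
Outlet amounts (n = n₀ + Σ ν·ξ):
  P: 499 − 1(60.38) − 1(172.2) = 266.5
  U: 1190 − 2(60.38) − 3(172.2) = 552.8
  Q: 0 + 1(60.38) = 60.38
  R: 0 + 1(172.2) = 172.2
Total out = 1052 mol/s; y_R = 172.2 / 1052 = 0.1637.

0.164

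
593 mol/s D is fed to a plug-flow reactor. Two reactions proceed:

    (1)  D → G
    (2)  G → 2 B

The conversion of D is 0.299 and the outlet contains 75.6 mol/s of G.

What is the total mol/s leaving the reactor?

695 mol/s

Conversion of D: D consumed = 1ξ₁ = 0.299 × 593 → ξ₁ = 177.3 mol/s.
G balance: n_G = 0 + 1ξ₁ − 1ξ₂ = 75.6 → ξ₂ = (1·177.3 − 75.6)/1 = 101.7 mol/s.
Outlet amounts (n = n₀ + Σ ν·ξ):
  D: 593 − 1(177.3) = 415.7
  G: 0 + 1(177.3) − 1(101.7) = 75.6
  B: 0 + 2(101.7) = 203.4
Total out = 415.7 + 75.6 + 203.4 = 694.7 mol/s.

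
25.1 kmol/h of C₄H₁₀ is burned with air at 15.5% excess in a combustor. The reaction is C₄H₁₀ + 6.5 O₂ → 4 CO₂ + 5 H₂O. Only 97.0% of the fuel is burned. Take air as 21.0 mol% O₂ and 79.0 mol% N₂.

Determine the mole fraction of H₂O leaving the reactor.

Stoichiometric O₂ = 6.5 × 25.1 = 163.2 kmol/h; O₂ fed = 163.2 × 1.155 = 188.4 kmol/h.
N₂ fed = 188.4 × 79/21 = 708.9 kmol/h.
Fuel reacted = 0.97 × 25.1 → ξ = 24.35 kmol/h.
Outlet (n = n₀ + ν ξ):
  C₄H₁₀: 25.1 − 1(24.35) = 0.753
  O₂: 188.4 − 6.5(24.35) = 30.18
  N₂: 708.9 (inert)
  CO₂: 0 + 4(24.35) = 97.39
  H₂O: 0 + 5(24.35) = 121.7
Total out = 958.9 kmol/h; y_H₂O = 121.7 / 958.9 = 0.1269.

0.127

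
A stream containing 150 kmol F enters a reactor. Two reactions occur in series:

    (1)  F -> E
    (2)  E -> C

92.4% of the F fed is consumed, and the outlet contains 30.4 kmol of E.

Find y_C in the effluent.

0.721

Conversion of F: F consumed = 1ξ₁ = 0.924 × 150 → ξ₁ = 138.6 kmol.
E balance: n_E = 0 + 1ξ₁ − 1ξ₂ = 30.4 → ξ₂ = (1·138.6 − 30.4)/1 = 108.2 kmol.
Outlet amounts (n = n₀ + Σ ν·ξ):
  F: 150 − 1(138.6) = 11.4
  E: 0 + 1(138.6) − 1(108.2) = 30.4
  C: 0 + 1(108.2) = 108.2
Total out = 150 kmol; y_C = 108.2 / 150 = 0.7213.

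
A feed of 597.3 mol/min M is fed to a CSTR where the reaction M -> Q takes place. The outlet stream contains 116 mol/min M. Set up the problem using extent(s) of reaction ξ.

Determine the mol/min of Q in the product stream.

For M: n = n₀ − 1ξ → 116 = 597.3 − 1ξ, giving ξ = 481.3 mol/min.
Outlet amounts (n = n₀ + ν ξ):
  M: 597.3 − 1(481.3) = 116
  Q: 0 + 1(481.3) = 481.3

481 mol/min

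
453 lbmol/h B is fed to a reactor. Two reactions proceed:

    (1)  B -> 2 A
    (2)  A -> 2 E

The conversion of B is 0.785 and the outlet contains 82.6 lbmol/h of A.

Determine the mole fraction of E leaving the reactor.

Conversion of B: B consumed = 1ξ₁ = 0.785 × 453 → ξ₁ = 355.6 lbmol/h.
A balance: n_A = 0 + 2ξ₁ − 1ξ₂ = 82.6 → ξ₂ = (2·355.6 − 82.6)/1 = 628.6 lbmol/h.
Outlet amounts (n = n₀ + Σ ν·ξ):
  B: 453 − 1(355.6) = 97.39
  A: 0 + 2(355.6) − 1(628.6) = 82.6
  E: 0 + 2(628.6) = 1257
Total out = 1437 lbmol/h; y_E = 1257 / 1437 = 0.8748.

0.875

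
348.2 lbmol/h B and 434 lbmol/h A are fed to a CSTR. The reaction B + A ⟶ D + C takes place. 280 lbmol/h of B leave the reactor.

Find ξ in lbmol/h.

For B: n = n₀ − 1ξ → 280 = 348.2 − 1ξ, giving ξ = 68.2 lbmol/h.
Outlet amounts (n = n₀ + ν ξ):
  B: 348.2 − 1(68.2) = 280
  A: 434 − 1(68.2) = 365.8
  D: 0 + 1(68.2) = 68.2
  C: 0 + 1(68.2) = 68.2

ξ = 68.2 lbmol/h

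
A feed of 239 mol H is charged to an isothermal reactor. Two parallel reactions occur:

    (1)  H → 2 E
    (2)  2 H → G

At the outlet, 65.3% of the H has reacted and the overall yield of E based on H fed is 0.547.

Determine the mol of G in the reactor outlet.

45.4 mol

Yield of E: 2ξ₁ / 239 = 0.547 → ξ₁ = 65.37 mol.
Conversion of H: 1ξ₁ + 2ξ₂ = 0.653 × 239 = 156.1 → ξ₂ = 45.35 mol.
Outlet amounts (n = n₀ + Σ ν·ξ):
  H: 239 − 1(65.37) − 2(45.35) = 82.93
  E: 0 + 2(65.37) = 130.7
  G: 0 + 1(45.35) = 45.35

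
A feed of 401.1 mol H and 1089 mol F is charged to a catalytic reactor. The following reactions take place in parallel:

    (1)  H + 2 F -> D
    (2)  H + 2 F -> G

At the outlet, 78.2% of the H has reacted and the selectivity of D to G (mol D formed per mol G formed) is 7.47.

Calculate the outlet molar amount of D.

Conversion of H: H consumed = 0.782 × 401.1 = 313.7 mol = 1ξ₁ + 1ξ₂.
Selectivity: 1ξ₁ / (1ξ₂) = 7.47 → ξ₁ = 7.47 ξ₂.
Substitute: (1·7.47 + 1) ξ₂ = 313.7 → ξ₂ = 37.03 mol, ξ₁ = 276.6 mol.
Outlet amounts (n = n₀ + Σ ν·ξ):
  H: 401.1 − 1(276.6) − 1(37.03) = 87.44
  F: 1089 − 2(276.6) − 2(37.03) = 461.7
  D: 0 + 1(276.6) = 276.6
  G: 0 + 1(37.03) = 37.03

277 mol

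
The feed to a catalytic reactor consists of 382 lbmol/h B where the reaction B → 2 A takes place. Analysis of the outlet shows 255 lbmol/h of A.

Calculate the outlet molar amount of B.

254 lbmol/h

For A: n = n₀ + 2ξ → 255 = 0 + 2ξ, giving ξ = 127.5 lbmol/h.
Outlet amounts (n = n₀ + ν ξ):
  B: 382 − 1(127.5) = 254.5
  A: 0 + 2(127.5) = 255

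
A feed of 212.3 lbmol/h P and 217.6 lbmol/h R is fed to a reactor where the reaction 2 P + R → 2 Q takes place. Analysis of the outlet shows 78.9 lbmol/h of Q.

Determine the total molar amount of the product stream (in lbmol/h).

390 lbmol/h

For Q: n = n₀ + 2ξ → 78.9 = 0 + 2ξ, giving ξ = 39.45 lbmol/h.
Outlet amounts (n = n₀ + ν ξ):
  P: 212.3 − 2(39.45) = 133.4
  R: 217.6 − 1(39.45) = 178.1
  Q: 0 + 2(39.45) = 78.9
Total out = 133.4 + 178.1 + 78.9 = 390.4 lbmol/h.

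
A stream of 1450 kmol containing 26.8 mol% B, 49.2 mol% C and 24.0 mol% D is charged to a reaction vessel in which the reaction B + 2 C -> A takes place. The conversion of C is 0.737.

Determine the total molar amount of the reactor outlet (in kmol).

C reacted = 0.737 × 713.4 = 525.8 kmol; ν_C = −2, so ξ = 525.8/2 = 262.9 kmol.
Outlet amounts (n = n₀ + ν ξ):
  B: 388.6 − 1(262.9) = 125.7
  C: 713.4 − 2(262.9) = 187.6
  A: 0 + 1(262.9) = 262.9
  D: 348 (inert)
Total out = 125.7 + 187.6 + 262.9 + 348 = 924.2 kmol.

924 kmol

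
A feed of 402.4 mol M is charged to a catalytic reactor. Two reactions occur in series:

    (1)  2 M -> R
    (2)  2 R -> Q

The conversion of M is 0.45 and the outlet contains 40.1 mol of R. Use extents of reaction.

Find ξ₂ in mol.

ξ₂ = 25.2 mol

Conversion of M: M consumed = 2ξ₁ = 0.45 × 402.4 → ξ₁ = 90.54 mol.
R balance: n_R = 0 + 1ξ₁ − 2ξ₂ = 40.1 → ξ₂ = (1·90.54 − 40.1)/2 = 25.22 mol.
Outlet amounts (n = n₀ + Σ ν·ξ):
  M: 402.4 − 2(90.54) = 221.3
  R: 0 + 1(90.54) − 2(25.22) = 40.1
  Q: 0 + 1(25.22) = 25.22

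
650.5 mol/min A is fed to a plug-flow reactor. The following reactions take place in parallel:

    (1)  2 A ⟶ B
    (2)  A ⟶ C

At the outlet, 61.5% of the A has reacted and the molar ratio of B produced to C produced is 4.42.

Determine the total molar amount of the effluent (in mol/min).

471 mol/min

Conversion of A: A consumed = 0.615 × 650.5 = 400.1 mol/min = 2ξ₁ + 1ξ₂.
Selectivity: 1ξ₁ / (1ξ₂) = 4.42 → ξ₁ = 4.42 ξ₂.
Substitute: (2·4.42 + 1) ξ₂ = 400.1 → ξ₂ = 40.66 mol/min, ξ₁ = 179.7 mol/min.
Outlet amounts (n = n₀ + Σ ν·ξ):
  A: 650.5 − 2(179.7) − 1(40.66) = 250.4
  B: 0 + 1(179.7) = 179.7
  C: 0 + 1(40.66) = 40.66
Total out = 250.4 + 179.7 + 40.66 = 470.8 mol/min.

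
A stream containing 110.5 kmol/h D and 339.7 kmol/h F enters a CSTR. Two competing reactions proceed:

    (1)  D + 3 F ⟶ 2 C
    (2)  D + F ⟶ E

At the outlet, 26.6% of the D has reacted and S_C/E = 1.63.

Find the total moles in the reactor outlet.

Conversion of D: D consumed = 0.266 × 110.5 = 29.39 kmol/h = 1ξ₁ + 1ξ₂.
Selectivity: 2ξ₁ / (1ξ₂) = 1.63 → ξ₁ = 0.815 ξ₂.
Substitute: (1·0.815 + 1) ξ₂ = 29.39 → ξ₂ = 16.19 kmol/h, ξ₁ = 13.2 kmol/h.
Outlet amounts (n = n₀ + Σ ν·ξ):
  D: 110.5 − 1(13.2) − 1(16.19) = 81.11
  F: 339.7 − 3(13.2) − 1(16.19) = 283.9
  C: 0 + 2(13.2) = 26.4
  E: 0 + 1(16.19) = 16.19
Total out = 81.11 + 283.9 + 26.4 + 16.19 = 407.6 kmol/h.

408 kmol/h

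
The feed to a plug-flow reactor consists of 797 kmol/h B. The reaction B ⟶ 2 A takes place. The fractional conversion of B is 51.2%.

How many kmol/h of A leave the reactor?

816 kmol/h

B reacted = 0.512 × 797 = 408.1 kmol/h; ν_B = −1, so ξ = 408.1/1 = 408.1 kmol/h.
Outlet amounts (n = n₀ + ν ξ):
  B: 797 − 1(408.1) = 388.9
  A: 0 + 2(408.1) = 816.1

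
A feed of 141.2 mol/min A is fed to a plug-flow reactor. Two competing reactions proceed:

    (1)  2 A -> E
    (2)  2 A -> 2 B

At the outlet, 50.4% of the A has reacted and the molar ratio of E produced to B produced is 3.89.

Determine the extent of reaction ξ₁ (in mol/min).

ξ₁ = 31.5 mol/min

Conversion of A: A consumed = 0.504 × 141.2 = 71.16 mol/min = 2ξ₁ + 2ξ₂.
Selectivity: 1ξ₁ / (2ξ₂) = 3.89 → ξ₁ = 7.78 ξ₂.
Substitute: (2·7.78 + 2) ξ₂ = 71.16 → ξ₂ = 4.053 mol/min, ξ₁ = 31.53 mol/min.
Outlet amounts (n = n₀ + Σ ν·ξ):
  A: 141.2 − 2(31.53) − 2(4.053) = 70.04
  E: 0 + 1(31.53) = 31.53
  B: 0 + 2(4.053) = 8.105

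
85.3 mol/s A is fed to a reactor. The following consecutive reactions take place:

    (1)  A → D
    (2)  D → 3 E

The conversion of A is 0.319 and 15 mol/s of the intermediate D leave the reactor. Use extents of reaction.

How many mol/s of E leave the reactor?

36.6 mol/s

Conversion of A: A consumed = 1ξ₁ = 0.319 × 85.3 → ξ₁ = 27.21 mol/s.
D balance: n_D = 0 + 1ξ₁ − 1ξ₂ = 15 → ξ₂ = (1·27.21 − 15)/1 = 12.21 mol/s.
Outlet amounts (n = n₀ + Σ ν·ξ):
  A: 85.3 − 1(27.21) = 58.09
  D: 0 + 1(27.21) − 1(12.21) = 15
  E: 0 + 3(12.21) = 36.63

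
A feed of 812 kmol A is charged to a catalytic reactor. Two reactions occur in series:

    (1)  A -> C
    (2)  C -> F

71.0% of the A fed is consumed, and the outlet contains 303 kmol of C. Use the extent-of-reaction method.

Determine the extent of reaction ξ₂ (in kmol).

ξ₂ = 274 kmol

Conversion of A: A consumed = 1ξ₁ = 0.71 × 812 → ξ₁ = 576.5 kmol.
C balance: n_C = 0 + 1ξ₁ − 1ξ₂ = 303 → ξ₂ = (1·576.5 − 303)/1 = 273.5 kmol.
Outlet amounts (n = n₀ + Σ ν·ξ):
  A: 812 − 1(576.5) = 235.5
  C: 0 + 1(576.5) − 1(273.5) = 303
  F: 0 + 1(273.5) = 273.5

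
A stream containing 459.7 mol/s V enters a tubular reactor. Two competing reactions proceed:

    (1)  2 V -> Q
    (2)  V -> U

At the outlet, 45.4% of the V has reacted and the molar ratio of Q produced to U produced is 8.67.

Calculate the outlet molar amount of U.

11.4 mol/s

Conversion of V: V consumed = 0.454 × 459.7 = 208.7 mol/s = 2ξ₁ + 1ξ₂.
Selectivity: 1ξ₁ / (1ξ₂) = 8.67 → ξ₁ = 8.67 ξ₂.
Substitute: (2·8.67 + 1) ξ₂ = 208.7 → ξ₂ = 11.38 mol/s, ξ₁ = 98.66 mol/s.
Outlet amounts (n = n₀ + Σ ν·ξ):
  V: 459.7 − 2(98.66) − 1(11.38) = 251
  Q: 0 + 1(98.66) = 98.66
  U: 0 + 1(11.38) = 11.38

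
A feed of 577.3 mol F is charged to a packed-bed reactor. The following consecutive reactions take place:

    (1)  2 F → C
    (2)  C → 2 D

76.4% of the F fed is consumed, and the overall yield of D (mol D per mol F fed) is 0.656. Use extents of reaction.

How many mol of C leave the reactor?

Conversion of F: F consumed = 2ξ₁ = 0.764 × 577.3 → ξ₁ = 220.5 mol.
Yield of D: 2ξ₂ / 577.3 = 0.656 → ξ₂ = 189.4 mol.
Outlet amounts (n = n₀ + Σ ν·ξ):
  F: 577.3 − 2(220.5) = 136.2
  C: 0 + 1(220.5) − 1(189.4) = 31.17
  D: 0 + 2(189.4) = 378.7

31.2 mol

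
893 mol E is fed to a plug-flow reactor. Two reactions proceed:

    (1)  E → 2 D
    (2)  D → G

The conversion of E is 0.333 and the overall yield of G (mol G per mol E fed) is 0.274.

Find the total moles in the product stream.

Conversion of E: E consumed = 1ξ₁ = 0.333 × 893 → ξ₁ = 297.4 mol.
Yield of G: 1ξ₂ / 893 = 0.274 → ξ₂ = 244.7 mol.
Outlet amounts (n = n₀ + Σ ν·ξ):
  E: 893 − 1(297.4) = 595.6
  D: 0 + 2(297.4) − 1(244.7) = 350.1
  G: 0 + 1(244.7) = 244.7
Total out = 595.6 + 350.1 + 244.7 = 1190 mol.

1190 mol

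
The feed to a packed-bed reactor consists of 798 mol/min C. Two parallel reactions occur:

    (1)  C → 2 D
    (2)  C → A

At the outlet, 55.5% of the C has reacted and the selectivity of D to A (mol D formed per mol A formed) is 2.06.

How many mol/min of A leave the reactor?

Conversion of C: C consumed = 0.555 × 798 = 442.9 mol/min = 1ξ₁ + 1ξ₂.
Selectivity: 2ξ₁ / (1ξ₂) = 2.06 → ξ₁ = 1.03 ξ₂.
Substitute: (1·1.03 + 1) ξ₂ = 442.9 → ξ₂ = 218.2 mol/min, ξ₁ = 224.7 mol/min.
Outlet amounts (n = n₀ + Σ ν·ξ):
  C: 798 − 1(224.7) − 1(218.2) = 355.1
  D: 0 + 2(224.7) = 449.4
  A: 0 + 1(218.2) = 218.2

218 mol/min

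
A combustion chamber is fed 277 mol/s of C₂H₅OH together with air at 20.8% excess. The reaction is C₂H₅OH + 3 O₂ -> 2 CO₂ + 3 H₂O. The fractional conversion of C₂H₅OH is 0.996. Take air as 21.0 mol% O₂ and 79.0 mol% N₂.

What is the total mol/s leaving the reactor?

5330 mol/s

Stoichiometric O₂ = 3 × 277 = 831 mol/s; O₂ fed = 831 × 1.208 = 1004 mol/s.
N₂ fed = 1004 × 79/21 = 3776 mol/s.
Fuel reacted = 0.996 × 277 → ξ = 275.9 mol/s.
Outlet (n = n₀ + ν ξ):
  C₂H₅OH: 277 − 1(275.9) = 1.108
  O₂: 1004 − 3(275.9) = 176.2
  N₂: 3776 (inert)
  CO₂: 0 + 2(275.9) = 551.8
  H₂O: 0 + 3(275.9) = 827.7
Total out = 1.108 + 176.2 + 3776 + 551.8 + 827.7 = 5333 mol/s.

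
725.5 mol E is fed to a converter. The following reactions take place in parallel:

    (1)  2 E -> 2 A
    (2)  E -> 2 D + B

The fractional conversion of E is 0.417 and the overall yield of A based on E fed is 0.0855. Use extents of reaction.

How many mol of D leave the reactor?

Yield of A: 2ξ₁ / 725.5 = 0.0855 → ξ₁ = 31.02 mol.
Conversion of E: 2ξ₁ + 1ξ₂ = 0.417 × 725.5 = 302.5 → ξ₂ = 240.5 mol.
Outlet amounts (n = n₀ + Σ ν·ξ):
  E: 725.5 − 2(31.02) − 1(240.5) = 423
  A: 0 + 2(31.02) = 62.03
  D: 0 + 2(240.5) = 481
  B: 0 + 1(240.5) = 240.5

481 mol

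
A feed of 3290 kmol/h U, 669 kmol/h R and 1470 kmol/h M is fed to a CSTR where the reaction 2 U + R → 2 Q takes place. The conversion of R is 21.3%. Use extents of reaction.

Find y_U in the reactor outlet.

R reacted = 0.213 × 669 = 142.5 kmol/h; ν_R = −1, so ξ = 142.5/1 = 142.5 kmol/h.
Outlet amounts (n = n₀ + ν ξ):
  U: 3290 − 2(142.5) = 3005
  R: 669 − 1(142.5) = 526.5
  Q: 0 + 2(142.5) = 285
  M: 1470 (inert)
Total out = 5287 kmol/h; y_U = 3005 / 5287 = 0.5684.

0.568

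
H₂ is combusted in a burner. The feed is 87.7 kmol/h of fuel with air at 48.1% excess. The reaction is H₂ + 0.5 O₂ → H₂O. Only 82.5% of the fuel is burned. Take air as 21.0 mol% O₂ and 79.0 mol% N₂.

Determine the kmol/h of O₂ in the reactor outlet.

28.8 kmol/h

Stoichiometric O₂ = 0.5 × 87.7 = 43.85 kmol/h; O₂ fed = 43.85 × 1.481 = 64.94 kmol/h.
N₂ fed = 64.94 × 79/21 = 244.3 kmol/h.
Fuel reacted = 0.825 × 87.7 → ξ = 72.35 kmol/h.
Outlet (n = n₀ + ν ξ):
  H₂: 87.7 − 1(72.35) = 15.35
  O₂: 64.94 − 0.5(72.35) = 28.77
  N₂: 244.3 (inert)
  H₂O: 0 + 1(72.35) = 72.35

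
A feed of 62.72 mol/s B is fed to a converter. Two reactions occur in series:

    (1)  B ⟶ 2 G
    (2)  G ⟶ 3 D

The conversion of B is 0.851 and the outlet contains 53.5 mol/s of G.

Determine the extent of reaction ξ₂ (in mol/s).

ξ₂ = 53.2 mol/s

Conversion of B: B consumed = 1ξ₁ = 0.851 × 62.72 → ξ₁ = 53.37 mol/s.
G balance: n_G = 0 + 2ξ₁ − 1ξ₂ = 53.5 → ξ₂ = (2·53.37 − 53.5)/1 = 53.25 mol/s.
Outlet amounts (n = n₀ + Σ ν·ξ):
  B: 62.72 − 1(53.37) = 9.345
  G: 0 + 2(53.37) − 1(53.25) = 53.5
  D: 0 + 3(53.25) = 159.7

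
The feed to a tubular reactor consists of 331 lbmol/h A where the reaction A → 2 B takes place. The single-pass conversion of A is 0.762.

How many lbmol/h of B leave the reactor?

A reacted = 0.762 × 331 = 252.2 lbmol/h; ν_A = −1, so ξ = 252.2/1 = 252.2 lbmol/h.
Outlet amounts (n = n₀ + ν ξ):
  A: 331 − 1(252.2) = 78.78
  B: 0 + 2(252.2) = 504.4

504 lbmol/h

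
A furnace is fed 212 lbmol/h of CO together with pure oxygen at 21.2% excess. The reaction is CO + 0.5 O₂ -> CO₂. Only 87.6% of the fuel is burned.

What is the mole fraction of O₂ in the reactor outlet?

Stoichiometric O₂ = 0.5 × 212 = 106 lbmol/h; O₂ fed = 106 × 1.212 = 128.5 lbmol/h.
Fuel reacted = 0.876 × 212 → ξ = 185.7 lbmol/h.
Outlet (n = n₀ + ν ξ):
  CO: 212 − 1(185.7) = 26.29
  O₂: 128.5 − 0.5(185.7) = 35.62
  CO₂: 0 + 1(185.7) = 185.7
Total out = 247.6 lbmol/h; y_O₂ = 35.62 / 247.6 = 0.1438.

0.144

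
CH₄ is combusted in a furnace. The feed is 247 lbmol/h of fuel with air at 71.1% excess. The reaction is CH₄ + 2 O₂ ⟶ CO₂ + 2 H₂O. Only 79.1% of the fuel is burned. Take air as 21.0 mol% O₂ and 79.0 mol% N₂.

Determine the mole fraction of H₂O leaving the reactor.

Stoichiometric O₂ = 2 × 247 = 494 lbmol/h; O₂ fed = 494 × 1.711 = 845.2 lbmol/h.
N₂ fed = 845.2 × 79/21 = 3180 lbmol/h.
Fuel reacted = 0.791 × 247 → ξ = 195.4 lbmol/h.
Outlet (n = n₀ + ν ξ):
  CH₄: 247 − 1(195.4) = 51.62
  O₂: 845.2 − 2(195.4) = 454.5
  N₂: 3180 (inert)
  CO₂: 0 + 1(195.4) = 195.4
  H₂O: 0 + 2(195.4) = 390.8
Total out = 4272 lbmol/h; y_H₂O = 390.8 / 4272 = 0.09147.

0.0915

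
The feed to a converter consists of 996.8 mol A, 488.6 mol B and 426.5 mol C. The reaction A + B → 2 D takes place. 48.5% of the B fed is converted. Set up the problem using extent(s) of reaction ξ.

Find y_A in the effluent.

0.397

B reacted = 0.485 × 488.6 = 237 mol; ν_B = −1, so ξ = 237/1 = 237 mol.
Outlet amounts (n = n₀ + ν ξ):
  A: 996.8 − 1(237) = 759.8
  B: 488.6 − 1(237) = 251.6
  D: 0 + 2(237) = 473.9
  C: 426.5 (inert)
Total out = 1912 mol; y_A = 759.8 / 1912 = 0.3974.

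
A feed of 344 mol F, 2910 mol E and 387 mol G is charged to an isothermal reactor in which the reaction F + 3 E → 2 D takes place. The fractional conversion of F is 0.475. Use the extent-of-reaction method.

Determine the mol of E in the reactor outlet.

2420 mol

F reacted = 0.475 × 344 = 163.4 mol; ν_F = −1, so ξ = 163.4/1 = 163.4 mol.
Outlet amounts (n = n₀ + ν ξ):
  F: 344 − 1(163.4) = 180.6
  E: 2910 − 3(163.4) = 2420
  D: 0 + 2(163.4) = 326.8
  G: 387 (inert)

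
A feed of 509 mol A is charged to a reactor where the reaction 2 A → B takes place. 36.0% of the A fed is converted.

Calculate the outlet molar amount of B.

A reacted = 0.36 × 509 = 183.2 mol; ν_A = −2, so ξ = 183.2/2 = 91.62 mol.
Outlet amounts (n = n₀ + ν ξ):
  A: 509 − 2(91.62) = 325.8
  B: 0 + 1(91.62) = 91.62

91.6 mol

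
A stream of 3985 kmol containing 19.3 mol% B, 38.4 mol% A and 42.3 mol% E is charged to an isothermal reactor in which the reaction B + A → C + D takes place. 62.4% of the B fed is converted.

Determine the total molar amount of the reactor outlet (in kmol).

B reacted = 0.624 × 769.1 = 479.9 kmol; ν_B = −1, so ξ = 479.9/1 = 479.9 kmol.
Outlet amounts (n = n₀ + ν ξ):
  B: 769.1 − 1(479.9) = 289.2
  A: 1530 − 1(479.9) = 1050
  C: 0 + 1(479.9) = 479.9
  D: 0 + 1(479.9) = 479.9
  E: 1686 (inert)
Total out = 289.2 + 1050 + 479.9 + 479.9 + 1686 = 3985 kmol.

3980 kmol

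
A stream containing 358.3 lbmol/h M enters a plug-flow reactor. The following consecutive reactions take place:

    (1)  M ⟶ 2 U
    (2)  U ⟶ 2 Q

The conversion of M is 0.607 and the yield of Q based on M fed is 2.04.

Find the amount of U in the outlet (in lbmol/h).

Conversion of M: M consumed = 1ξ₁ = 0.607 × 358.3 → ξ₁ = 217.5 lbmol/h.
Yield of Q: 2ξ₂ / 358.3 = 2.04 → ξ₂ = 365.5 lbmol/h.
Outlet amounts (n = n₀ + Σ ν·ξ):
  M: 358.3 − 1(217.5) = 140.8
  U: 0 + 2(217.5) − 1(365.5) = 69.51
  Q: 0 + 2(365.5) = 730.9

69.5 lbmol/h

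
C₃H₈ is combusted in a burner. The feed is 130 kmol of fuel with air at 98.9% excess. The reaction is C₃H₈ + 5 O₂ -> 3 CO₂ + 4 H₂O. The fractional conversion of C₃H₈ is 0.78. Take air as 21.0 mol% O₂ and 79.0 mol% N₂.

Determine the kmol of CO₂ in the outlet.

304 kmol

Stoichiometric O₂ = 5 × 130 = 650 kmol; O₂ fed = 650 × 1.989 = 1293 kmol.
N₂ fed = 1293 × 79/21 = 4864 kmol.
Fuel reacted = 0.78 × 130 → ξ = 101.4 kmol.
Outlet (n = n₀ + ν ξ):
  C₃H₈: 130 − 1(101.4) = 28.6
  O₂: 1293 − 5(101.4) = 785.9
  N₂: 4864 (inert)
  CO₂: 0 + 3(101.4) = 304.2
  H₂O: 0 + 4(101.4) = 405.6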